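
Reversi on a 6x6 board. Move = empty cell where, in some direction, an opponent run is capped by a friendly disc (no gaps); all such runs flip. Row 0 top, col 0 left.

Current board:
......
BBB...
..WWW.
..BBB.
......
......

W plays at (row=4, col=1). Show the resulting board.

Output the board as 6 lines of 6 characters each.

Place W at (4,1); scan 8 dirs for brackets.
Dir NW: first cell '.' (not opp) -> no flip
Dir N: first cell '.' (not opp) -> no flip
Dir NE: opp run (3,2) capped by W -> flip
Dir W: first cell '.' (not opp) -> no flip
Dir E: first cell '.' (not opp) -> no flip
Dir SW: first cell '.' (not opp) -> no flip
Dir S: first cell '.' (not opp) -> no flip
Dir SE: first cell '.' (not opp) -> no flip
All flips: (3,2)

Answer: ......
BBB...
..WWW.
..WBB.
.W....
......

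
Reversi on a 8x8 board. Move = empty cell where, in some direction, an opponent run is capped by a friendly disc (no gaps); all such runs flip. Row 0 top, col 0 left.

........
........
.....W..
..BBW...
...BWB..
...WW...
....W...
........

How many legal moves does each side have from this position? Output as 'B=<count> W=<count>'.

Answer: B=6 W=9

Derivation:
-- B to move --
(1,4): no bracket -> illegal
(1,5): no bracket -> illegal
(1,6): flips 2 -> legal
(2,3): flips 1 -> legal
(2,4): no bracket -> illegal
(2,6): no bracket -> illegal
(3,5): flips 1 -> legal
(3,6): no bracket -> illegal
(4,2): no bracket -> illegal
(5,2): no bracket -> illegal
(5,5): flips 1 -> legal
(6,2): no bracket -> illegal
(6,3): flips 2 -> legal
(6,5): flips 1 -> legal
(7,3): no bracket -> illegal
(7,4): no bracket -> illegal
(7,5): no bracket -> illegal
B mobility = 6
-- W to move --
(2,1): flips 2 -> legal
(2,2): flips 1 -> legal
(2,3): flips 2 -> legal
(2,4): no bracket -> illegal
(3,1): flips 2 -> legal
(3,5): no bracket -> illegal
(3,6): flips 1 -> legal
(4,1): no bracket -> illegal
(4,2): flips 1 -> legal
(4,6): flips 1 -> legal
(5,2): flips 1 -> legal
(5,5): no bracket -> illegal
(5,6): flips 1 -> legal
W mobility = 9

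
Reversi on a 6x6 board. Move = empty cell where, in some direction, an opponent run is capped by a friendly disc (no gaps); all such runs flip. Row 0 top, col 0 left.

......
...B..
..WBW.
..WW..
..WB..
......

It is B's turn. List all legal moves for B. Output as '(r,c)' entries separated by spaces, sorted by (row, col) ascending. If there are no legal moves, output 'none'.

Answer: (2,1) (2,5) (3,1) (3,5) (4,1)

Derivation:
(1,1): no bracket -> illegal
(1,2): no bracket -> illegal
(1,4): no bracket -> illegal
(1,5): no bracket -> illegal
(2,1): flips 2 -> legal
(2,5): flips 1 -> legal
(3,1): flips 1 -> legal
(3,4): no bracket -> illegal
(3,5): flips 1 -> legal
(4,1): flips 2 -> legal
(4,4): no bracket -> illegal
(5,1): no bracket -> illegal
(5,2): no bracket -> illegal
(5,3): no bracket -> illegal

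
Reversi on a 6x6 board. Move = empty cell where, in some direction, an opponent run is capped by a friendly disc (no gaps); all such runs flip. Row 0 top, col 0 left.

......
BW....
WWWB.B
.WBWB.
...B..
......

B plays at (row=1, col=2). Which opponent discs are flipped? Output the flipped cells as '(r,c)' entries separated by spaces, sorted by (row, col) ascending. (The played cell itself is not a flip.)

Dir NW: first cell '.' (not opp) -> no flip
Dir N: first cell '.' (not opp) -> no flip
Dir NE: first cell '.' (not opp) -> no flip
Dir W: opp run (1,1) capped by B -> flip
Dir E: first cell '.' (not opp) -> no flip
Dir SW: opp run (2,1), next='.' -> no flip
Dir S: opp run (2,2) capped by B -> flip
Dir SE: first cell 'B' (not opp) -> no flip

Answer: (1,1) (2,2)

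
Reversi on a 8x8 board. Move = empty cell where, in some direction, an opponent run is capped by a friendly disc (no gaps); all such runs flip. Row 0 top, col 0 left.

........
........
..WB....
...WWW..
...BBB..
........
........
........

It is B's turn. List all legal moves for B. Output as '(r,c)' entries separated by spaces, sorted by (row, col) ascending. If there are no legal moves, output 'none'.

(1,1): flips 2 -> legal
(1,2): no bracket -> illegal
(1,3): no bracket -> illegal
(2,1): flips 1 -> legal
(2,4): flips 1 -> legal
(2,5): flips 2 -> legal
(2,6): flips 1 -> legal
(3,1): no bracket -> illegal
(3,2): no bracket -> illegal
(3,6): no bracket -> illegal
(4,2): no bracket -> illegal
(4,6): no bracket -> illegal

Answer: (1,1) (2,1) (2,4) (2,5) (2,6)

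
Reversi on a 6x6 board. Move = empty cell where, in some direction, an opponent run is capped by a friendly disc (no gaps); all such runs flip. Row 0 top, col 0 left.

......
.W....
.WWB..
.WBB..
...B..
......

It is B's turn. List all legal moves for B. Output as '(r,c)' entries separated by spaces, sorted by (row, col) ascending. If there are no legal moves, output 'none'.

(0,0): flips 2 -> legal
(0,1): no bracket -> illegal
(0,2): no bracket -> illegal
(1,0): flips 1 -> legal
(1,2): flips 1 -> legal
(1,3): no bracket -> illegal
(2,0): flips 2 -> legal
(3,0): flips 1 -> legal
(4,0): no bracket -> illegal
(4,1): no bracket -> illegal
(4,2): no bracket -> illegal

Answer: (0,0) (1,0) (1,2) (2,0) (3,0)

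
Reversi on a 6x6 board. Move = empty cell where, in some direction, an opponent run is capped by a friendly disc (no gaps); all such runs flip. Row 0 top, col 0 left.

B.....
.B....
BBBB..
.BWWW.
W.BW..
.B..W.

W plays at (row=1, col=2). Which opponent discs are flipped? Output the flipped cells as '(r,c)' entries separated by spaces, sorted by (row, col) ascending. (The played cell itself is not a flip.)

Answer: (2,2) (2,3)

Derivation:
Dir NW: first cell '.' (not opp) -> no flip
Dir N: first cell '.' (not opp) -> no flip
Dir NE: first cell '.' (not opp) -> no flip
Dir W: opp run (1,1), next='.' -> no flip
Dir E: first cell '.' (not opp) -> no flip
Dir SW: opp run (2,1), next='.' -> no flip
Dir S: opp run (2,2) capped by W -> flip
Dir SE: opp run (2,3) capped by W -> flip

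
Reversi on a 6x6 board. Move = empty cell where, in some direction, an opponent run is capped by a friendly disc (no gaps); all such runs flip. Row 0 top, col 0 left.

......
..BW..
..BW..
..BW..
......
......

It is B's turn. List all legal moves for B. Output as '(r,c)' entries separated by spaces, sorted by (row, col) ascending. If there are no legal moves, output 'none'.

(0,2): no bracket -> illegal
(0,3): no bracket -> illegal
(0,4): flips 1 -> legal
(1,4): flips 2 -> legal
(2,4): flips 1 -> legal
(3,4): flips 2 -> legal
(4,2): no bracket -> illegal
(4,3): no bracket -> illegal
(4,4): flips 1 -> legal

Answer: (0,4) (1,4) (2,4) (3,4) (4,4)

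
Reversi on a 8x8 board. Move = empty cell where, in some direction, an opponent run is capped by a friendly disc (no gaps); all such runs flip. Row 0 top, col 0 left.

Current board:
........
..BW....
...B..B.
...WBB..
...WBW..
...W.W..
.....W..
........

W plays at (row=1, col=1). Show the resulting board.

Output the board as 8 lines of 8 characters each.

Place W at (1,1); scan 8 dirs for brackets.
Dir NW: first cell '.' (not opp) -> no flip
Dir N: first cell '.' (not opp) -> no flip
Dir NE: first cell '.' (not opp) -> no flip
Dir W: first cell '.' (not opp) -> no flip
Dir E: opp run (1,2) capped by W -> flip
Dir SW: first cell '.' (not opp) -> no flip
Dir S: first cell '.' (not opp) -> no flip
Dir SE: first cell '.' (not opp) -> no flip
All flips: (1,2)

Answer: ........
.WWW....
...B..B.
...WBB..
...WBW..
...W.W..
.....W..
........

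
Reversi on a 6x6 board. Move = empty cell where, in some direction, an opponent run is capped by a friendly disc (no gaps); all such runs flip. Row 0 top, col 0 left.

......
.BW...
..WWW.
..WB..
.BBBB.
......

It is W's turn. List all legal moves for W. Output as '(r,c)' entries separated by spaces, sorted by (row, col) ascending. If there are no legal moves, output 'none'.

Answer: (0,0) (1,0) (3,4) (5,0) (5,1) (5,2) (5,3) (5,4) (5,5)

Derivation:
(0,0): flips 1 -> legal
(0,1): no bracket -> illegal
(0,2): no bracket -> illegal
(1,0): flips 1 -> legal
(2,0): no bracket -> illegal
(2,1): no bracket -> illegal
(3,0): no bracket -> illegal
(3,1): no bracket -> illegal
(3,4): flips 1 -> legal
(3,5): no bracket -> illegal
(4,0): no bracket -> illegal
(4,5): no bracket -> illegal
(5,0): flips 1 -> legal
(5,1): flips 2 -> legal
(5,2): flips 1 -> legal
(5,3): flips 2 -> legal
(5,4): flips 1 -> legal
(5,5): flips 2 -> legal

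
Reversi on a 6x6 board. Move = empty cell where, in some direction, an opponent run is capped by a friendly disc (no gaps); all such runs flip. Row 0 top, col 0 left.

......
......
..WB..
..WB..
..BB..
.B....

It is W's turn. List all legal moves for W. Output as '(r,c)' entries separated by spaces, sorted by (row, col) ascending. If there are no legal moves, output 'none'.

Answer: (1,4) (2,4) (3,4) (4,4) (5,2) (5,4)

Derivation:
(1,2): no bracket -> illegal
(1,3): no bracket -> illegal
(1,4): flips 1 -> legal
(2,4): flips 1 -> legal
(3,1): no bracket -> illegal
(3,4): flips 1 -> legal
(4,0): no bracket -> illegal
(4,1): no bracket -> illegal
(4,4): flips 1 -> legal
(5,0): no bracket -> illegal
(5,2): flips 1 -> legal
(5,3): no bracket -> illegal
(5,4): flips 1 -> legal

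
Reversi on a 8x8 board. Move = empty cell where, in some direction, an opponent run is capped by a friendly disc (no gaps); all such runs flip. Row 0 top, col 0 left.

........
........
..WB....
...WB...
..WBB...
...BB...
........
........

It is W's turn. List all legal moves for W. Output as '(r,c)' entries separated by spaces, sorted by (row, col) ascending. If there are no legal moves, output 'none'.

(1,2): no bracket -> illegal
(1,3): flips 1 -> legal
(1,4): no bracket -> illegal
(2,4): flips 1 -> legal
(2,5): no bracket -> illegal
(3,2): no bracket -> illegal
(3,5): flips 1 -> legal
(4,5): flips 2 -> legal
(5,2): no bracket -> illegal
(5,5): flips 1 -> legal
(6,2): no bracket -> illegal
(6,3): flips 2 -> legal
(6,4): flips 1 -> legal
(6,5): no bracket -> illegal

Answer: (1,3) (2,4) (3,5) (4,5) (5,5) (6,3) (6,4)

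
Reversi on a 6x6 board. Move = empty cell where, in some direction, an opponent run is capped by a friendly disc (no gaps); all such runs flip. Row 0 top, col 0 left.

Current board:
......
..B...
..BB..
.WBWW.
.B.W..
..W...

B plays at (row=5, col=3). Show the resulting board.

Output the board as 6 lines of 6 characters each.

Answer: ......
..B...
..BB..
.WBBW.
.B.B..
..WB..

Derivation:
Place B at (5,3); scan 8 dirs for brackets.
Dir NW: first cell '.' (not opp) -> no flip
Dir N: opp run (4,3) (3,3) capped by B -> flip
Dir NE: first cell '.' (not opp) -> no flip
Dir W: opp run (5,2), next='.' -> no flip
Dir E: first cell '.' (not opp) -> no flip
Dir SW: edge -> no flip
Dir S: edge -> no flip
Dir SE: edge -> no flip
All flips: (3,3) (4,3)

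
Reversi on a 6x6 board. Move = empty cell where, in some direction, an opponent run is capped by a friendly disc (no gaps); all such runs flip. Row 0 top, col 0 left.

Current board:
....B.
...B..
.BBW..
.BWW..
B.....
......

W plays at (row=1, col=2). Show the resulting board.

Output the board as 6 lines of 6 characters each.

Answer: ....B.
..WB..
.BWW..
.BWW..
B.....
......

Derivation:
Place W at (1,2); scan 8 dirs for brackets.
Dir NW: first cell '.' (not opp) -> no flip
Dir N: first cell '.' (not opp) -> no flip
Dir NE: first cell '.' (not opp) -> no flip
Dir W: first cell '.' (not opp) -> no flip
Dir E: opp run (1,3), next='.' -> no flip
Dir SW: opp run (2,1), next='.' -> no flip
Dir S: opp run (2,2) capped by W -> flip
Dir SE: first cell 'W' (not opp) -> no flip
All flips: (2,2)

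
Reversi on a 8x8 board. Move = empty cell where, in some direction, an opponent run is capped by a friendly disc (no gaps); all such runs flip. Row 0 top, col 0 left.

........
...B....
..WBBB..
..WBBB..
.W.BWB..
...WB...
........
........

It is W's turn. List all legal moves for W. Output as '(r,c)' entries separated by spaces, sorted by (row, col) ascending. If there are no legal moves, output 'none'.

Answer: (0,3) (0,4) (1,4) (2,6) (3,6) (4,2) (4,6) (5,5) (6,4) (6,5)

Derivation:
(0,2): no bracket -> illegal
(0,3): flips 4 -> legal
(0,4): flips 1 -> legal
(1,2): no bracket -> illegal
(1,4): flips 3 -> legal
(1,5): no bracket -> illegal
(1,6): no bracket -> illegal
(2,6): flips 4 -> legal
(3,6): flips 3 -> legal
(4,2): flips 1 -> legal
(4,6): flips 1 -> legal
(5,2): no bracket -> illegal
(5,5): flips 1 -> legal
(5,6): no bracket -> illegal
(6,3): no bracket -> illegal
(6,4): flips 1 -> legal
(6,5): flips 2 -> legal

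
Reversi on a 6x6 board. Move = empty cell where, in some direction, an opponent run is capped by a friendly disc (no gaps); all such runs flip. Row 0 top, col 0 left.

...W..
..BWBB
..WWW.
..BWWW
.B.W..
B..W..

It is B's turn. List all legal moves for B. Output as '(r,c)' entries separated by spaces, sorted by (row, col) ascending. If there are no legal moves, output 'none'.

(0,2): no bracket -> illegal
(0,4): no bracket -> illegal
(1,1): no bracket -> illegal
(2,1): no bracket -> illegal
(2,5): no bracket -> illegal
(3,1): no bracket -> illegal
(4,2): flips 2 -> legal
(4,4): flips 2 -> legal
(4,5): flips 2 -> legal
(5,2): no bracket -> illegal
(5,4): flips 1 -> legal

Answer: (4,2) (4,4) (4,5) (5,4)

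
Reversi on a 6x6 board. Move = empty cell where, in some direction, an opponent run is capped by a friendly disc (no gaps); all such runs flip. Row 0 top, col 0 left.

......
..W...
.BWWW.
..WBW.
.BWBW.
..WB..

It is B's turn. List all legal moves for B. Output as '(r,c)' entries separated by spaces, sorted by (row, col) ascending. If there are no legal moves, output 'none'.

(0,1): no bracket -> illegal
(0,2): no bracket -> illegal
(0,3): flips 1 -> legal
(1,1): flips 1 -> legal
(1,3): flips 1 -> legal
(1,4): flips 2 -> legal
(1,5): flips 1 -> legal
(2,5): flips 4 -> legal
(3,1): flips 2 -> legal
(3,5): flips 2 -> legal
(4,5): flips 1 -> legal
(5,1): flips 2 -> legal
(5,4): no bracket -> illegal
(5,5): flips 1 -> legal

Answer: (0,3) (1,1) (1,3) (1,4) (1,5) (2,5) (3,1) (3,5) (4,5) (5,1) (5,5)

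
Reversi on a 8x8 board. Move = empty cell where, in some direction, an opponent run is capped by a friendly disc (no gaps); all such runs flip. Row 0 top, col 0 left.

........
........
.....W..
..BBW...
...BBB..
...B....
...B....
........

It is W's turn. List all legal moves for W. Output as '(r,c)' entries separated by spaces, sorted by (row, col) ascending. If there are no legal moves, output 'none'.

Answer: (3,1) (5,2) (5,4) (5,6)

Derivation:
(2,1): no bracket -> illegal
(2,2): no bracket -> illegal
(2,3): no bracket -> illegal
(2,4): no bracket -> illegal
(3,1): flips 2 -> legal
(3,5): no bracket -> illegal
(3,6): no bracket -> illegal
(4,1): no bracket -> illegal
(4,2): no bracket -> illegal
(4,6): no bracket -> illegal
(5,2): flips 1 -> legal
(5,4): flips 1 -> legal
(5,5): no bracket -> illegal
(5,6): flips 1 -> legal
(6,2): no bracket -> illegal
(6,4): no bracket -> illegal
(7,2): no bracket -> illegal
(7,3): no bracket -> illegal
(7,4): no bracket -> illegal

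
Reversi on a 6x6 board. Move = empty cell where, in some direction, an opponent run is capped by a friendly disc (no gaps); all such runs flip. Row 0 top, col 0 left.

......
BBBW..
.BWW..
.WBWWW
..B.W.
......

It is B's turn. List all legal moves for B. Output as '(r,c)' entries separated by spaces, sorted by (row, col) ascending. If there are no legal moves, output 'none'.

(0,2): no bracket -> illegal
(0,3): no bracket -> illegal
(0,4): no bracket -> illegal
(1,4): flips 2 -> legal
(2,0): flips 1 -> legal
(2,4): flips 3 -> legal
(2,5): no bracket -> illegal
(3,0): flips 1 -> legal
(4,0): no bracket -> illegal
(4,1): flips 1 -> legal
(4,3): no bracket -> illegal
(4,5): flips 2 -> legal
(5,3): no bracket -> illegal
(5,4): no bracket -> illegal
(5,5): flips 3 -> legal

Answer: (1,4) (2,0) (2,4) (3,0) (4,1) (4,5) (5,5)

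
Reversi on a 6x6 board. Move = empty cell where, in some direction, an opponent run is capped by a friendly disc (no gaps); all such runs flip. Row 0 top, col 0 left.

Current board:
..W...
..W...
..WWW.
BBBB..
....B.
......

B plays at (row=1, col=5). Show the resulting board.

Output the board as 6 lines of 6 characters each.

Answer: ..W...
..W..B
..WWB.
BBBB..
....B.
......

Derivation:
Place B at (1,5); scan 8 dirs for brackets.
Dir NW: first cell '.' (not opp) -> no flip
Dir N: first cell '.' (not opp) -> no flip
Dir NE: edge -> no flip
Dir W: first cell '.' (not opp) -> no flip
Dir E: edge -> no flip
Dir SW: opp run (2,4) capped by B -> flip
Dir S: first cell '.' (not opp) -> no flip
Dir SE: edge -> no flip
All flips: (2,4)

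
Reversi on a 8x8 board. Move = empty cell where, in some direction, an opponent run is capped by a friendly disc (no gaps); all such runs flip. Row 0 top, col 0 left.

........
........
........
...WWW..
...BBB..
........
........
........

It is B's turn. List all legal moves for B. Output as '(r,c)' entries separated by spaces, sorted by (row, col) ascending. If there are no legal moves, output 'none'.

Answer: (2,2) (2,3) (2,4) (2,5) (2,6)

Derivation:
(2,2): flips 1 -> legal
(2,3): flips 2 -> legal
(2,4): flips 1 -> legal
(2,5): flips 2 -> legal
(2,6): flips 1 -> legal
(3,2): no bracket -> illegal
(3,6): no bracket -> illegal
(4,2): no bracket -> illegal
(4,6): no bracket -> illegal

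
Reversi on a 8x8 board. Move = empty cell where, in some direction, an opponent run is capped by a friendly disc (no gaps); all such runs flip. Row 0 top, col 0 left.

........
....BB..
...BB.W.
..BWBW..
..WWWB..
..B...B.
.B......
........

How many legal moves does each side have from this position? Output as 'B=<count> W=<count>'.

-- B to move --
(1,6): no bracket -> illegal
(1,7): no bracket -> illegal
(2,2): no bracket -> illegal
(2,5): flips 1 -> legal
(2,7): no bracket -> illegal
(3,1): no bracket -> illegal
(3,6): flips 1 -> legal
(3,7): flips 1 -> legal
(4,1): flips 3 -> legal
(4,6): flips 1 -> legal
(5,1): flips 2 -> legal
(5,3): flips 2 -> legal
(5,4): flips 2 -> legal
(5,5): no bracket -> illegal
B mobility = 8
-- W to move --
(0,3): no bracket -> illegal
(0,4): flips 4 -> legal
(0,5): no bracket -> illegal
(0,6): flips 2 -> legal
(1,2): no bracket -> illegal
(1,3): flips 2 -> legal
(1,6): no bracket -> illegal
(2,1): flips 1 -> legal
(2,2): flips 1 -> legal
(2,5): flips 1 -> legal
(3,1): flips 1 -> legal
(3,6): no bracket -> illegal
(4,1): no bracket -> illegal
(4,6): flips 1 -> legal
(4,7): no bracket -> illegal
(5,0): no bracket -> illegal
(5,1): no bracket -> illegal
(5,3): no bracket -> illegal
(5,4): no bracket -> illegal
(5,5): flips 1 -> legal
(5,7): no bracket -> illegal
(6,0): no bracket -> illegal
(6,2): flips 1 -> legal
(6,3): no bracket -> illegal
(6,5): no bracket -> illegal
(6,6): no bracket -> illegal
(6,7): no bracket -> illegal
(7,0): flips 2 -> legal
(7,1): no bracket -> illegal
(7,2): no bracket -> illegal
W mobility = 11

Answer: B=8 W=11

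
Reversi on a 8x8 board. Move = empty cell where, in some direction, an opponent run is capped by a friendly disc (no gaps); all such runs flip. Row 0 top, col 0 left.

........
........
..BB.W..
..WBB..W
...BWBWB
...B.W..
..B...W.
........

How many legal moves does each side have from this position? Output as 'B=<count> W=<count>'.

-- B to move --
(1,4): no bracket -> illegal
(1,5): no bracket -> illegal
(1,6): flips 1 -> legal
(2,1): flips 1 -> legal
(2,4): no bracket -> illegal
(2,6): no bracket -> illegal
(2,7): flips 1 -> legal
(3,1): flips 1 -> legal
(3,5): flips 1 -> legal
(3,6): no bracket -> illegal
(4,1): flips 1 -> legal
(4,2): flips 1 -> legal
(5,4): flips 1 -> legal
(5,6): no bracket -> illegal
(5,7): no bracket -> illegal
(6,4): no bracket -> illegal
(6,5): flips 1 -> legal
(6,7): no bracket -> illegal
(7,5): no bracket -> illegal
(7,6): no bracket -> illegal
(7,7): flips 3 -> legal
B mobility = 10
-- W to move --
(1,1): flips 2 -> legal
(1,2): flips 1 -> legal
(1,3): no bracket -> illegal
(1,4): flips 1 -> legal
(2,1): no bracket -> illegal
(2,4): flips 1 -> legal
(3,1): no bracket -> illegal
(3,5): flips 3 -> legal
(3,6): no bracket -> illegal
(4,2): flips 1 -> legal
(5,1): no bracket -> illegal
(5,2): flips 2 -> legal
(5,4): flips 1 -> legal
(5,6): no bracket -> illegal
(5,7): flips 1 -> legal
(6,1): no bracket -> illegal
(6,3): no bracket -> illegal
(6,4): no bracket -> illegal
(7,1): flips 2 -> legal
(7,2): no bracket -> illegal
(7,3): no bracket -> illegal
W mobility = 10

Answer: B=10 W=10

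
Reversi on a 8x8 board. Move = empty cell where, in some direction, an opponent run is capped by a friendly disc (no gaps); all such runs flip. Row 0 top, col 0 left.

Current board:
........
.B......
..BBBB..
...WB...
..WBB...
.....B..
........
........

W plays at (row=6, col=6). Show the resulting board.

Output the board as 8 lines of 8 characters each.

Place W at (6,6); scan 8 dirs for brackets.
Dir NW: opp run (5,5) (4,4) capped by W -> flip
Dir N: first cell '.' (not opp) -> no flip
Dir NE: first cell '.' (not opp) -> no flip
Dir W: first cell '.' (not opp) -> no flip
Dir E: first cell '.' (not opp) -> no flip
Dir SW: first cell '.' (not opp) -> no flip
Dir S: first cell '.' (not opp) -> no flip
Dir SE: first cell '.' (not opp) -> no flip
All flips: (4,4) (5,5)

Answer: ........
.B......
..BBBB..
...WB...
..WBW...
.....W..
......W.
........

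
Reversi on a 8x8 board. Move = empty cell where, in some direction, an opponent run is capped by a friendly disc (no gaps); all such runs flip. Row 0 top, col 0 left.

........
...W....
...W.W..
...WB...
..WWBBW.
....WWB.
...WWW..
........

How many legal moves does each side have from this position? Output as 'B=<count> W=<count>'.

-- B to move --
(0,2): no bracket -> illegal
(0,3): no bracket -> illegal
(0,4): no bracket -> illegal
(1,2): flips 1 -> legal
(1,4): no bracket -> illegal
(1,5): no bracket -> illegal
(1,6): flips 1 -> legal
(2,2): flips 1 -> legal
(2,4): no bracket -> illegal
(2,6): no bracket -> illegal
(3,1): no bracket -> illegal
(3,2): flips 1 -> legal
(3,5): no bracket -> illegal
(3,6): flips 1 -> legal
(3,7): no bracket -> illegal
(4,1): flips 2 -> legal
(4,7): flips 1 -> legal
(5,1): no bracket -> illegal
(5,2): flips 1 -> legal
(5,3): flips 2 -> legal
(5,7): no bracket -> illegal
(6,2): no bracket -> illegal
(6,6): flips 1 -> legal
(7,2): flips 2 -> legal
(7,3): no bracket -> illegal
(7,4): flips 3 -> legal
(7,5): flips 2 -> legal
(7,6): no bracket -> illegal
B mobility = 13
-- W to move --
(2,4): flips 2 -> legal
(3,5): flips 2 -> legal
(3,6): flips 1 -> legal
(4,7): flips 1 -> legal
(5,3): no bracket -> illegal
(5,7): flips 1 -> legal
(6,6): flips 1 -> legal
(6,7): flips 3 -> legal
W mobility = 7

Answer: B=13 W=7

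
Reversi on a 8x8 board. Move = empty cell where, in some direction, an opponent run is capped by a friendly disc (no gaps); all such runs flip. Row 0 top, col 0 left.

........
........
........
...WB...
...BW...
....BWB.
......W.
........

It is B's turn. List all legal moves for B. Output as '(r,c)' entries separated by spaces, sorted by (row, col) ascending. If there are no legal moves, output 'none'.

(2,2): no bracket -> illegal
(2,3): flips 1 -> legal
(2,4): no bracket -> illegal
(3,2): flips 1 -> legal
(3,5): no bracket -> illegal
(4,2): no bracket -> illegal
(4,5): flips 1 -> legal
(4,6): no bracket -> illegal
(5,3): no bracket -> illegal
(5,7): no bracket -> illegal
(6,4): no bracket -> illegal
(6,5): no bracket -> illegal
(6,7): no bracket -> illegal
(7,5): no bracket -> illegal
(7,6): flips 1 -> legal
(7,7): no bracket -> illegal

Answer: (2,3) (3,2) (4,5) (7,6)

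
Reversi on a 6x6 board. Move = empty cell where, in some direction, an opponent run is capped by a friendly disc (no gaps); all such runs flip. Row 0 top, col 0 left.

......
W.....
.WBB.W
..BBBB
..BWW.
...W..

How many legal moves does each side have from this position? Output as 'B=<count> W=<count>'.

Answer: B=6 W=6

Derivation:
-- B to move --
(0,0): no bracket -> illegal
(0,1): no bracket -> illegal
(1,1): no bracket -> illegal
(1,2): no bracket -> illegal
(1,4): no bracket -> illegal
(1,5): flips 1 -> legal
(2,0): flips 1 -> legal
(2,4): no bracket -> illegal
(3,0): no bracket -> illegal
(3,1): no bracket -> illegal
(4,5): flips 2 -> legal
(5,2): flips 1 -> legal
(5,4): flips 2 -> legal
(5,5): flips 1 -> legal
B mobility = 6
-- W to move --
(1,1): flips 2 -> legal
(1,2): no bracket -> illegal
(1,3): flips 2 -> legal
(1,4): no bracket -> illegal
(2,4): flips 3 -> legal
(3,1): flips 1 -> legal
(4,1): flips 1 -> legal
(4,5): flips 1 -> legal
(5,1): no bracket -> illegal
(5,2): no bracket -> illegal
W mobility = 6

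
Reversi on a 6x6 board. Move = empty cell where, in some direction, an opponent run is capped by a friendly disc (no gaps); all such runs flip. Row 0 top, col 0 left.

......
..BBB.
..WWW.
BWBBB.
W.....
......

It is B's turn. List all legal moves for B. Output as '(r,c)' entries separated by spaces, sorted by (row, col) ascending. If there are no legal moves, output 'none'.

(1,1): flips 1 -> legal
(1,5): flips 1 -> legal
(2,0): no bracket -> illegal
(2,1): no bracket -> illegal
(2,5): no bracket -> illegal
(3,5): flips 1 -> legal
(4,1): no bracket -> illegal
(4,2): no bracket -> illegal
(5,0): flips 1 -> legal
(5,1): no bracket -> illegal

Answer: (1,1) (1,5) (3,5) (5,0)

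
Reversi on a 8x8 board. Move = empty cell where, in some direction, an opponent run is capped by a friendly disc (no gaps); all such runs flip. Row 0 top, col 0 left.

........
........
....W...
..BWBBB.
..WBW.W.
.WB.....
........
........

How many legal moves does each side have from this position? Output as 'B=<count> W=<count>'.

-- B to move --
(1,3): flips 1 -> legal
(1,4): flips 1 -> legal
(1,5): no bracket -> illegal
(2,2): no bracket -> illegal
(2,3): flips 1 -> legal
(2,5): no bracket -> illegal
(3,1): no bracket -> illegal
(3,7): no bracket -> illegal
(4,0): no bracket -> illegal
(4,1): flips 1 -> legal
(4,5): flips 1 -> legal
(4,7): no bracket -> illegal
(5,0): flips 1 -> legal
(5,3): flips 1 -> legal
(5,4): flips 1 -> legal
(5,5): no bracket -> illegal
(5,6): flips 1 -> legal
(5,7): flips 1 -> legal
(6,0): no bracket -> illegal
(6,1): no bracket -> illegal
(6,2): no bracket -> illegal
B mobility = 10
-- W to move --
(2,1): no bracket -> illegal
(2,2): flips 1 -> legal
(2,3): no bracket -> illegal
(2,5): no bracket -> illegal
(2,6): flips 2 -> legal
(2,7): no bracket -> illegal
(3,1): flips 1 -> legal
(3,7): flips 3 -> legal
(4,1): no bracket -> illegal
(4,5): no bracket -> illegal
(4,7): no bracket -> illegal
(5,3): flips 2 -> legal
(5,4): no bracket -> illegal
(6,1): no bracket -> illegal
(6,2): flips 1 -> legal
(6,3): no bracket -> illegal
W mobility = 6

Answer: B=10 W=6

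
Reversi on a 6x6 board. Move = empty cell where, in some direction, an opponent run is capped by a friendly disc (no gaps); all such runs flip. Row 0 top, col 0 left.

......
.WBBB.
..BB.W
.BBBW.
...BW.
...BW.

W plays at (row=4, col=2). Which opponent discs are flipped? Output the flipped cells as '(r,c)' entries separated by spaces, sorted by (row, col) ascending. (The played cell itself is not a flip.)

Answer: (4,3)

Derivation:
Dir NW: opp run (3,1), next='.' -> no flip
Dir N: opp run (3,2) (2,2) (1,2), next='.' -> no flip
Dir NE: opp run (3,3), next='.' -> no flip
Dir W: first cell '.' (not opp) -> no flip
Dir E: opp run (4,3) capped by W -> flip
Dir SW: first cell '.' (not opp) -> no flip
Dir S: first cell '.' (not opp) -> no flip
Dir SE: opp run (5,3), next=edge -> no flip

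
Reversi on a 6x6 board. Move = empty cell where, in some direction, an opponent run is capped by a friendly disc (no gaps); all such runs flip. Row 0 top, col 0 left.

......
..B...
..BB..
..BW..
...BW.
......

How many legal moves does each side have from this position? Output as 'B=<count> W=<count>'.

-- B to move --
(2,4): no bracket -> illegal
(3,4): flips 1 -> legal
(3,5): no bracket -> illegal
(4,2): no bracket -> illegal
(4,5): flips 1 -> legal
(5,3): no bracket -> illegal
(5,4): no bracket -> illegal
(5,5): flips 2 -> legal
B mobility = 3
-- W to move --
(0,1): no bracket -> illegal
(0,2): no bracket -> illegal
(0,3): no bracket -> illegal
(1,1): flips 1 -> legal
(1,3): flips 1 -> legal
(1,4): no bracket -> illegal
(2,1): no bracket -> illegal
(2,4): no bracket -> illegal
(3,1): flips 1 -> legal
(3,4): no bracket -> illegal
(4,1): no bracket -> illegal
(4,2): flips 1 -> legal
(5,2): no bracket -> illegal
(5,3): flips 1 -> legal
(5,4): no bracket -> illegal
W mobility = 5

Answer: B=3 W=5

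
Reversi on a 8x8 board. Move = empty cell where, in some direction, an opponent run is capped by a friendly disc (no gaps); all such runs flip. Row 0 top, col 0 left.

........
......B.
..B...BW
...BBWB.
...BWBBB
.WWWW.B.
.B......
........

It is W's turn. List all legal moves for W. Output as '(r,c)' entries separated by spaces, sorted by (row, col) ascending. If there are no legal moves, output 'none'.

(0,5): flips 1 -> legal
(0,6): no bracket -> illegal
(0,7): no bracket -> illegal
(1,1): flips 2 -> legal
(1,2): no bracket -> illegal
(1,3): no bracket -> illegal
(1,5): no bracket -> illegal
(1,7): flips 1 -> legal
(2,1): no bracket -> illegal
(2,3): flips 2 -> legal
(2,4): flips 1 -> legal
(2,5): flips 3 -> legal
(3,1): no bracket -> illegal
(3,2): flips 3 -> legal
(3,7): flips 1 -> legal
(4,2): flips 1 -> legal
(5,0): no bracket -> illegal
(5,5): flips 1 -> legal
(5,7): flips 1 -> legal
(6,0): no bracket -> illegal
(6,2): no bracket -> illegal
(6,5): no bracket -> illegal
(6,6): no bracket -> illegal
(6,7): no bracket -> illegal
(7,0): flips 1 -> legal
(7,1): flips 1 -> legal
(7,2): no bracket -> illegal

Answer: (0,5) (1,1) (1,7) (2,3) (2,4) (2,5) (3,2) (3,7) (4,2) (5,5) (5,7) (7,0) (7,1)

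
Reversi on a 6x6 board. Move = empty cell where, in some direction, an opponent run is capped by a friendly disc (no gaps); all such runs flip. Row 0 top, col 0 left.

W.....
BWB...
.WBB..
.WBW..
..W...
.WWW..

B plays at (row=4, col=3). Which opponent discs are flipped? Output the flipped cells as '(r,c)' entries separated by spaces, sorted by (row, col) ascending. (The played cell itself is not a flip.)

Dir NW: first cell 'B' (not opp) -> no flip
Dir N: opp run (3,3) capped by B -> flip
Dir NE: first cell '.' (not opp) -> no flip
Dir W: opp run (4,2), next='.' -> no flip
Dir E: first cell '.' (not opp) -> no flip
Dir SW: opp run (5,2), next=edge -> no flip
Dir S: opp run (5,3), next=edge -> no flip
Dir SE: first cell '.' (not opp) -> no flip

Answer: (3,3)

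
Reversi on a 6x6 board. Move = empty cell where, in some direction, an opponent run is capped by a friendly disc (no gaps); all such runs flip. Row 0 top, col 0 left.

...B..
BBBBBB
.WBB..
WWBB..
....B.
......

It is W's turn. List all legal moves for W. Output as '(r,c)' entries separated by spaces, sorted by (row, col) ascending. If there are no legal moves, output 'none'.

Answer: (0,1) (0,4) (2,4) (3,4) (4,3)

Derivation:
(0,0): no bracket -> illegal
(0,1): flips 1 -> legal
(0,2): no bracket -> illegal
(0,4): flips 2 -> legal
(0,5): no bracket -> illegal
(2,0): no bracket -> illegal
(2,4): flips 2 -> legal
(2,5): no bracket -> illegal
(3,4): flips 2 -> legal
(3,5): no bracket -> illegal
(4,1): no bracket -> illegal
(4,2): no bracket -> illegal
(4,3): flips 1 -> legal
(4,5): no bracket -> illegal
(5,3): no bracket -> illegal
(5,4): no bracket -> illegal
(5,5): no bracket -> illegal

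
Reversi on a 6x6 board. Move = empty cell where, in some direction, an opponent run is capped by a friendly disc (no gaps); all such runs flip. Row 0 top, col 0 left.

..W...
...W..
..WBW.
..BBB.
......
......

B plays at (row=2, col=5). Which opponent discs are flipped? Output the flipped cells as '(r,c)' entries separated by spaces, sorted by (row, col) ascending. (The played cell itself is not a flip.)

Dir NW: first cell '.' (not opp) -> no flip
Dir N: first cell '.' (not opp) -> no flip
Dir NE: edge -> no flip
Dir W: opp run (2,4) capped by B -> flip
Dir E: edge -> no flip
Dir SW: first cell 'B' (not opp) -> no flip
Dir S: first cell '.' (not opp) -> no flip
Dir SE: edge -> no flip

Answer: (2,4)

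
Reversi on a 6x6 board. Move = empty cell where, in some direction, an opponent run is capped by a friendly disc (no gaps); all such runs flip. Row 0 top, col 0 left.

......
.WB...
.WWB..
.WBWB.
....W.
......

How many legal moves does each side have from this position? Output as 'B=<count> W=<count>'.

-- B to move --
(0,0): no bracket -> illegal
(0,1): no bracket -> illegal
(0,2): no bracket -> illegal
(1,0): flips 2 -> legal
(1,3): no bracket -> illegal
(2,0): flips 2 -> legal
(2,4): no bracket -> illegal
(3,0): flips 2 -> legal
(3,5): no bracket -> illegal
(4,0): no bracket -> illegal
(4,1): no bracket -> illegal
(4,2): no bracket -> illegal
(4,3): flips 1 -> legal
(4,5): no bracket -> illegal
(5,3): no bracket -> illegal
(5,4): flips 1 -> legal
(5,5): no bracket -> illegal
B mobility = 5
-- W to move --
(0,1): no bracket -> illegal
(0,2): flips 1 -> legal
(0,3): flips 1 -> legal
(1,3): flips 2 -> legal
(1,4): no bracket -> illegal
(2,4): flips 2 -> legal
(2,5): no bracket -> illegal
(3,5): flips 1 -> legal
(4,1): no bracket -> illegal
(4,2): flips 1 -> legal
(4,3): flips 1 -> legal
(4,5): no bracket -> illegal
W mobility = 7

Answer: B=5 W=7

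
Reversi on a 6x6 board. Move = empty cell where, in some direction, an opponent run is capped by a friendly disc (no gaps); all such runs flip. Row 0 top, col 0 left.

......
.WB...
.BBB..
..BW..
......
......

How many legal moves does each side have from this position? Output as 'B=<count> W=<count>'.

-- B to move --
(0,0): flips 1 -> legal
(0,1): flips 1 -> legal
(0,2): no bracket -> illegal
(1,0): flips 1 -> legal
(2,0): no bracket -> illegal
(2,4): no bracket -> illegal
(3,4): flips 1 -> legal
(4,2): no bracket -> illegal
(4,3): flips 1 -> legal
(4,4): flips 1 -> legal
B mobility = 6
-- W to move --
(0,1): no bracket -> illegal
(0,2): no bracket -> illegal
(0,3): no bracket -> illegal
(1,0): no bracket -> illegal
(1,3): flips 2 -> legal
(1,4): no bracket -> illegal
(2,0): no bracket -> illegal
(2,4): no bracket -> illegal
(3,0): no bracket -> illegal
(3,1): flips 2 -> legal
(3,4): no bracket -> illegal
(4,1): no bracket -> illegal
(4,2): no bracket -> illegal
(4,3): no bracket -> illegal
W mobility = 2

Answer: B=6 W=2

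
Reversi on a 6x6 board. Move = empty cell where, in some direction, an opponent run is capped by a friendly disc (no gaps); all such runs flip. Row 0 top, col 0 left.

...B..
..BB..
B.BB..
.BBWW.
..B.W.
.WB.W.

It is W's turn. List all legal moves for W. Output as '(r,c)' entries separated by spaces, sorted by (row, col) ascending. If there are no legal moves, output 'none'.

(0,1): flips 2 -> legal
(0,2): no bracket -> illegal
(0,4): no bracket -> illegal
(1,0): no bracket -> illegal
(1,1): flips 1 -> legal
(1,4): no bracket -> illegal
(2,1): no bracket -> illegal
(2,4): no bracket -> illegal
(3,0): flips 2 -> legal
(4,0): no bracket -> illegal
(4,1): no bracket -> illegal
(4,3): no bracket -> illegal
(5,3): flips 1 -> legal

Answer: (0,1) (1,1) (3,0) (5,3)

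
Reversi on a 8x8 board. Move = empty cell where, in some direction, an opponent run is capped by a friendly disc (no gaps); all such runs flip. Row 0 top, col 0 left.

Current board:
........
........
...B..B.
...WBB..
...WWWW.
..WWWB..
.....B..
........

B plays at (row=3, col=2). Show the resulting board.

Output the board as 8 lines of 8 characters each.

Answer: ........
........
...B..B.
..BBBB..
...BWWW.
..WWBB..
.....B..
........

Derivation:
Place B at (3,2); scan 8 dirs for brackets.
Dir NW: first cell '.' (not opp) -> no flip
Dir N: first cell '.' (not opp) -> no flip
Dir NE: first cell 'B' (not opp) -> no flip
Dir W: first cell '.' (not opp) -> no flip
Dir E: opp run (3,3) capped by B -> flip
Dir SW: first cell '.' (not opp) -> no flip
Dir S: first cell '.' (not opp) -> no flip
Dir SE: opp run (4,3) (5,4) capped by B -> flip
All flips: (3,3) (4,3) (5,4)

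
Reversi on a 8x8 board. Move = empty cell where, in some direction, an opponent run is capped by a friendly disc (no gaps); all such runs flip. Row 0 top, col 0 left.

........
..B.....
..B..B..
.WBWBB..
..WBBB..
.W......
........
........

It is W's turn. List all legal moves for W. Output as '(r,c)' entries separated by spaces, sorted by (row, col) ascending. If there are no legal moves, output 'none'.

(0,1): no bracket -> illegal
(0,2): flips 3 -> legal
(0,3): no bracket -> illegal
(1,1): flips 1 -> legal
(1,3): flips 1 -> legal
(1,4): no bracket -> illegal
(1,5): no bracket -> illegal
(1,6): no bracket -> illegal
(2,1): no bracket -> illegal
(2,3): no bracket -> illegal
(2,4): no bracket -> illegal
(2,6): no bracket -> illegal
(3,6): flips 2 -> legal
(4,1): no bracket -> illegal
(4,6): flips 3 -> legal
(5,2): no bracket -> illegal
(5,3): flips 1 -> legal
(5,4): no bracket -> illegal
(5,5): flips 1 -> legal
(5,6): no bracket -> illegal

Answer: (0,2) (1,1) (1,3) (3,6) (4,6) (5,3) (5,5)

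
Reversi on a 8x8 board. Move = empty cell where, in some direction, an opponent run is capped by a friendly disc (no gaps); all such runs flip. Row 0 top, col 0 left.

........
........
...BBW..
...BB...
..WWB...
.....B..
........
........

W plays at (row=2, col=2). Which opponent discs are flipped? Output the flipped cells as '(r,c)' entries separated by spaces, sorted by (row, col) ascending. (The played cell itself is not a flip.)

Dir NW: first cell '.' (not opp) -> no flip
Dir N: first cell '.' (not opp) -> no flip
Dir NE: first cell '.' (not opp) -> no flip
Dir W: first cell '.' (not opp) -> no flip
Dir E: opp run (2,3) (2,4) capped by W -> flip
Dir SW: first cell '.' (not opp) -> no flip
Dir S: first cell '.' (not opp) -> no flip
Dir SE: opp run (3,3) (4,4) (5,5), next='.' -> no flip

Answer: (2,3) (2,4)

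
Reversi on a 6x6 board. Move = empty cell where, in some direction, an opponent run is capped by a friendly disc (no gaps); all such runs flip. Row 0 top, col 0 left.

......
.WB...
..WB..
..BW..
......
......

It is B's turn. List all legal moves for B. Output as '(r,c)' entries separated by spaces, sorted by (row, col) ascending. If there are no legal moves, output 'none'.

(0,0): no bracket -> illegal
(0,1): no bracket -> illegal
(0,2): no bracket -> illegal
(1,0): flips 1 -> legal
(1,3): no bracket -> illegal
(2,0): no bracket -> illegal
(2,1): flips 1 -> legal
(2,4): no bracket -> illegal
(3,1): no bracket -> illegal
(3,4): flips 1 -> legal
(4,2): no bracket -> illegal
(4,3): flips 1 -> legal
(4,4): no bracket -> illegal

Answer: (1,0) (2,1) (3,4) (4,3)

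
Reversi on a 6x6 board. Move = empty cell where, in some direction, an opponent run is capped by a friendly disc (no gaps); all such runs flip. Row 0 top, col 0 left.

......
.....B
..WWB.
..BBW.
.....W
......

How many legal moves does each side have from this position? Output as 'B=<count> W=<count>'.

-- B to move --
(1,1): flips 1 -> legal
(1,2): flips 1 -> legal
(1,3): flips 1 -> legal
(1,4): flips 1 -> legal
(2,1): flips 2 -> legal
(2,5): no bracket -> illegal
(3,1): no bracket -> illegal
(3,5): flips 1 -> legal
(4,3): no bracket -> illegal
(4,4): flips 1 -> legal
(5,4): no bracket -> illegal
(5,5): no bracket -> illegal
B mobility = 7
-- W to move --
(0,4): no bracket -> illegal
(0,5): no bracket -> illegal
(1,3): no bracket -> illegal
(1,4): flips 1 -> legal
(2,1): no bracket -> illegal
(2,5): flips 1 -> legal
(3,1): flips 2 -> legal
(3,5): no bracket -> illegal
(4,1): flips 1 -> legal
(4,2): flips 1 -> legal
(4,3): flips 1 -> legal
(4,4): flips 1 -> legal
W mobility = 7

Answer: B=7 W=7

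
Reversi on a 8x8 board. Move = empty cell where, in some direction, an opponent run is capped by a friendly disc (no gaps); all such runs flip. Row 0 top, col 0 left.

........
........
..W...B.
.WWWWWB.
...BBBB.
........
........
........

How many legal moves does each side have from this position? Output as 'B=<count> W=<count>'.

-- B to move --
(1,1): flips 2 -> legal
(1,2): no bracket -> illegal
(1,3): no bracket -> illegal
(2,0): no bracket -> illegal
(2,1): flips 1 -> legal
(2,3): flips 2 -> legal
(2,4): flips 2 -> legal
(2,5): flips 2 -> legal
(3,0): flips 5 -> legal
(4,0): no bracket -> illegal
(4,1): no bracket -> illegal
(4,2): no bracket -> illegal
B mobility = 6
-- W to move --
(1,5): no bracket -> illegal
(1,6): no bracket -> illegal
(1,7): flips 1 -> legal
(2,5): no bracket -> illegal
(2,7): no bracket -> illegal
(3,7): flips 1 -> legal
(4,2): no bracket -> illegal
(4,7): no bracket -> illegal
(5,2): flips 1 -> legal
(5,3): flips 2 -> legal
(5,4): flips 2 -> legal
(5,5): flips 2 -> legal
(5,6): flips 1 -> legal
(5,7): flips 1 -> legal
W mobility = 8

Answer: B=6 W=8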